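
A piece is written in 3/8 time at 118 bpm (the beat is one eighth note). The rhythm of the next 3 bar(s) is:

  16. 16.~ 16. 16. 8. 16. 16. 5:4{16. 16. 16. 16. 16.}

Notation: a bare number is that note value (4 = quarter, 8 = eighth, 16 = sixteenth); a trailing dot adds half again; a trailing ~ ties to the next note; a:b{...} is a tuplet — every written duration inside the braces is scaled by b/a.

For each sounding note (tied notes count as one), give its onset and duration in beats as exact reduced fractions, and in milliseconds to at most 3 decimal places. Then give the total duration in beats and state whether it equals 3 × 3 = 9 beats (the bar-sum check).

1) 0.0ms=0b +381.356ms=3/4b
2) 381.356ms=3/4b +762.712ms=3/2b
3) 1144.068ms=9/4b +381.356ms=3/4b
4) 1525.424ms=3b +762.712ms=3/2b
5) 2288.136ms=9/2b +381.356ms=3/4b
6) 2669.492ms=21/4b +381.356ms=3/4b
7) 3050.847ms=6b +305.085ms=3/5b
8) 3355.932ms=33/5b +305.085ms=3/5b
9) 3661.017ms=36/5b +305.085ms=3/5b
10) 3966.102ms=39/5b +305.085ms=3/5b
11) 4271.186ms=42/5b +305.085ms=3/5b
Σ=9b of 9 (118bpm 3/8) — PASS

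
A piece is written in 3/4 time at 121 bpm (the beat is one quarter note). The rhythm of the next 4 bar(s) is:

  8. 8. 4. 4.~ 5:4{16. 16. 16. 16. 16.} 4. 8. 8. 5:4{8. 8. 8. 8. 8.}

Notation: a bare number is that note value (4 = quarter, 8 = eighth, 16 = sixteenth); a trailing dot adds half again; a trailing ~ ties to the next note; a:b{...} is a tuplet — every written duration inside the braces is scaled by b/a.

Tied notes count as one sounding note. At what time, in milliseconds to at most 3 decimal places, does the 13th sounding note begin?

note 13 onset = 48/5b = 4760.331ms

1. 0.0ms @ 0 + 371.901ms (3/4)
2. 371.901ms @ 3/4 + 371.901ms (3/4)
3. 743.802ms @ 3/2 + 743.802ms (3/2)
4. 1487.603ms @ 3 + 892.562ms (9/5)
5. 2380.165ms @ 24/5 + 148.76ms (3/10)
6. 2528.926ms @ 51/10 + 148.76ms (3/10)
7. 2677.686ms @ 27/5 + 148.76ms (3/10)
8. 2826.446ms @ 57/10 + 148.76ms (3/10)
9. 2975.207ms @ 6 + 743.802ms (3/2)
10. 3719.008ms @ 15/2 + 371.901ms (3/4)
11. 4090.909ms @ 33/4 + 371.901ms (3/4)
12. 4462.81ms @ 9 + 297.521ms (3/5)
13. 4760.331ms @ 48/5 + 297.521ms (3/5)
14. 5057.851ms @ 51/5 + 297.521ms (3/5)
15. 5355.372ms @ 54/5 + 297.521ms (3/5)
16. 5652.893ms @ 57/5 + 297.521ms (3/5)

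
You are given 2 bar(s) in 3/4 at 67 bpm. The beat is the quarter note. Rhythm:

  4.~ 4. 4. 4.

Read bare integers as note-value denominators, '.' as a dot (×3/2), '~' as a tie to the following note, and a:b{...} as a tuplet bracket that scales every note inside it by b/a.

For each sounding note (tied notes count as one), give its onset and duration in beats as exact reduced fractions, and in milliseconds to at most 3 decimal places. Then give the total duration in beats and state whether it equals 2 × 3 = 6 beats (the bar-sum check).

1) 0.0ms=0b +2686.567ms=3b
2) 2686.567ms=3b +1343.284ms=3/2b
3) 4029.851ms=9/2b +1343.284ms=3/2b
Σ=6b of 6 (67bpm 3/4) — PASS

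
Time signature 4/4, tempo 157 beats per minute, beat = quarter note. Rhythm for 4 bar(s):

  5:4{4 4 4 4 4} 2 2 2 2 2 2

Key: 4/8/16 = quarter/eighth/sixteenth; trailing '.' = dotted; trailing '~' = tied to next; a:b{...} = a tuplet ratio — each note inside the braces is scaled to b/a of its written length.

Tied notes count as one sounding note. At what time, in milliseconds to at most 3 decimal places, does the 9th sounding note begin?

1. 0.0ms @ 0 + 305.732ms (4/5)
2. 305.732ms @ 4/5 + 305.732ms (4/5)
3. 611.465ms @ 8/5 + 305.732ms (4/5)
4. 917.197ms @ 12/5 + 305.732ms (4/5)
5. 1222.93ms @ 16/5 + 305.732ms (4/5)
6. 1528.662ms @ 4 + 764.331ms (2)
7. 2292.994ms @ 6 + 764.331ms (2)
8. 3057.325ms @ 8 + 764.331ms (2)
9. 3821.656ms @ 10 + 764.331ms (2)
10. 4585.987ms @ 12 + 764.331ms (2)
11. 5350.318ms @ 14 + 764.331ms (2)

note 9 onset = 10b = 3821.656ms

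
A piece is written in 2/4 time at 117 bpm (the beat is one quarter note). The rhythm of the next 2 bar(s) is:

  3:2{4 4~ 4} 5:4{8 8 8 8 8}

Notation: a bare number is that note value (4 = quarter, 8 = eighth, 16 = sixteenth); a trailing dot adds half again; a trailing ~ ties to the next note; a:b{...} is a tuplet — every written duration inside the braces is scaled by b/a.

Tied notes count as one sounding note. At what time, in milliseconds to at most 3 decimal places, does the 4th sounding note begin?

note 4 onset = 12/5b = 1230.769ms

1. 0.0ms @ 0 + 341.88ms (2/3)
2. 341.88ms @ 2/3 + 683.761ms (4/3)
3. 1025.641ms @ 2 + 205.128ms (2/5)
4. 1230.769ms @ 12/5 + 205.128ms (2/5)
5. 1435.897ms @ 14/5 + 205.128ms (2/5)
6. 1641.026ms @ 16/5 + 205.128ms (2/5)
7. 1846.154ms @ 18/5 + 205.128ms (2/5)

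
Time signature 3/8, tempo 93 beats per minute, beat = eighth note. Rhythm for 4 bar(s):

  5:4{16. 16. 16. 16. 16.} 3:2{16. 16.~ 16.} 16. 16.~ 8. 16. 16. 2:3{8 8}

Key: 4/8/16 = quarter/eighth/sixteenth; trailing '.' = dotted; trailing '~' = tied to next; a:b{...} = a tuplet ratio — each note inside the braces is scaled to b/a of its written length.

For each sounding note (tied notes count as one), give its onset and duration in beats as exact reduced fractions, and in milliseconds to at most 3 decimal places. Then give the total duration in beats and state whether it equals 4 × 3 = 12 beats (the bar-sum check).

1) 0.0ms=0b +387.097ms=3/5b
2) 387.097ms=3/5b +387.097ms=3/5b
3) 774.194ms=6/5b +387.097ms=3/5b
4) 1161.29ms=9/5b +387.097ms=3/5b
5) 1548.387ms=12/5b +387.097ms=3/5b
6) 1935.484ms=3b +322.581ms=1/2b
7) 2258.065ms=7/2b +645.161ms=1b
8) 2903.226ms=9/2b +483.871ms=3/4b
9) 3387.097ms=21/4b +1451.613ms=9/4b
10) 4838.71ms=15/2b +483.871ms=3/4b
11) 5322.581ms=33/4b +483.871ms=3/4b
12) 5806.452ms=9b +967.742ms=3/2b
13) 6774.194ms=21/2b +967.742ms=3/2b
Σ=12b of 12 (93bpm 3/8) — PASS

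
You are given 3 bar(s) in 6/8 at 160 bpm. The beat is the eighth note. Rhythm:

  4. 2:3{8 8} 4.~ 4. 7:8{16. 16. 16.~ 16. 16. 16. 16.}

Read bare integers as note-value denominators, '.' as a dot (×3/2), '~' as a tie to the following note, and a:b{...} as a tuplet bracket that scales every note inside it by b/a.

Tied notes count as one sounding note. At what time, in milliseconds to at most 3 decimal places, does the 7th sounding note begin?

1. 0.0ms @ 0 + 1125.0ms (3)
2. 1125.0ms @ 3 + 562.5ms (3/2)
3. 1687.5ms @ 9/2 + 562.5ms (3/2)
4. 2250.0ms @ 6 + 2250.0ms (6)
5. 4500.0ms @ 12 + 321.429ms (6/7)
6. 4821.429ms @ 90/7 + 321.429ms (6/7)
7. 5142.857ms @ 96/7 + 642.857ms (12/7)
8. 5785.714ms @ 108/7 + 321.429ms (6/7)
9. 6107.143ms @ 114/7 + 321.429ms (6/7)
10. 6428.571ms @ 120/7 + 321.429ms (6/7)

note 7 onset = 96/7b = 5142.857ms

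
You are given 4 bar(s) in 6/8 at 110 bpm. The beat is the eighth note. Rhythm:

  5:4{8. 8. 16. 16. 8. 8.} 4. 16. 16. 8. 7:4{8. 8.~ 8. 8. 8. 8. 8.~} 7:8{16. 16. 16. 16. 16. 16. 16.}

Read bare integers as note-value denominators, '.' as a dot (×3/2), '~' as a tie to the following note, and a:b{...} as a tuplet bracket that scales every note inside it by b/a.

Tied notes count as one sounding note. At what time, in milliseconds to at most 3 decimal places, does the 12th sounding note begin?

note 12 onset = 90/7b = 7012.987ms

1. 0.0ms @ 0 + 654.545ms (6/5)
2. 654.545ms @ 6/5 + 654.545ms (6/5)
3. 1309.091ms @ 12/5 + 327.273ms (3/5)
4. 1636.364ms @ 3 + 327.273ms (3/5)
5. 1963.636ms @ 18/5 + 654.545ms (6/5)
6. 2618.182ms @ 24/5 + 654.545ms (6/5)
7. 3272.727ms @ 6 + 1636.364ms (3)
8. 4909.091ms @ 9 + 409.091ms (3/4)
9. 5318.182ms @ 39/4 + 409.091ms (3/4)
10. 5727.273ms @ 21/2 + 818.182ms (3/2)
11. 6545.455ms @ 12 + 467.532ms (6/7)
12. 7012.987ms @ 90/7 + 935.065ms (12/7)
13. 7948.052ms @ 102/7 + 467.532ms (6/7)
14. 8415.584ms @ 108/7 + 467.532ms (6/7)
15. 8883.117ms @ 114/7 + 467.532ms (6/7)
16. 9350.649ms @ 120/7 + 935.065ms (12/7)
17. 10285.714ms @ 132/7 + 467.532ms (6/7)
18. 10753.247ms @ 138/7 + 467.532ms (6/7)
19. 11220.779ms @ 144/7 + 467.532ms (6/7)
20. 11688.312ms @ 150/7 + 467.532ms (6/7)
21. 12155.844ms @ 156/7 + 467.532ms (6/7)
22. 12623.377ms @ 162/7 + 467.532ms (6/7)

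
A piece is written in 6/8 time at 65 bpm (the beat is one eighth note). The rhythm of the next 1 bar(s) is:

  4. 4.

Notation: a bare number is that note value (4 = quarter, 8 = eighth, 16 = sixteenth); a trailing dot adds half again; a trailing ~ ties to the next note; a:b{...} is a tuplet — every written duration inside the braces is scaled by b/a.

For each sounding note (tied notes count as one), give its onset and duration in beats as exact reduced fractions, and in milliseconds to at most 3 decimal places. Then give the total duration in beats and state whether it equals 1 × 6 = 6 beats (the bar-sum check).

1) 0.0ms=0b +2769.231ms=3b
2) 2769.231ms=3b +2769.231ms=3b
Σ=6b of 6 (65bpm 6/8) — PASS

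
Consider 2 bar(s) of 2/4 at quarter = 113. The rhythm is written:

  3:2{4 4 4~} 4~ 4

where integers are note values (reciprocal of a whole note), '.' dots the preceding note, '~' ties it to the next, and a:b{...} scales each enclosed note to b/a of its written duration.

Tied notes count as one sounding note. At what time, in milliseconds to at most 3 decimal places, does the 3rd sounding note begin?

1. 0.0ms @ 0 + 353.982ms (2/3)
2. 353.982ms @ 2/3 + 353.982ms (2/3)
3. 707.965ms @ 4/3 + 1415.929ms (8/3)

note 3 onset = 4/3b = 707.965ms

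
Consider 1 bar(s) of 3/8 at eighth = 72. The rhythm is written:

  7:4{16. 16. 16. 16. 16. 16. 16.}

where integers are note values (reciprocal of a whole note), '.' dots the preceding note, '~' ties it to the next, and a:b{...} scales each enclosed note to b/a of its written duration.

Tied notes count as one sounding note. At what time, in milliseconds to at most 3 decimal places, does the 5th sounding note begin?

note 5 onset = 12/7b = 1428.571ms

1. 0.0ms @ 0 + 357.143ms (3/7)
2. 357.143ms @ 3/7 + 357.143ms (3/7)
3. 714.286ms @ 6/7 + 357.143ms (3/7)
4. 1071.429ms @ 9/7 + 357.143ms (3/7)
5. 1428.571ms @ 12/7 + 357.143ms (3/7)
6. 1785.714ms @ 15/7 + 357.143ms (3/7)
7. 2142.857ms @ 18/7 + 357.143ms (3/7)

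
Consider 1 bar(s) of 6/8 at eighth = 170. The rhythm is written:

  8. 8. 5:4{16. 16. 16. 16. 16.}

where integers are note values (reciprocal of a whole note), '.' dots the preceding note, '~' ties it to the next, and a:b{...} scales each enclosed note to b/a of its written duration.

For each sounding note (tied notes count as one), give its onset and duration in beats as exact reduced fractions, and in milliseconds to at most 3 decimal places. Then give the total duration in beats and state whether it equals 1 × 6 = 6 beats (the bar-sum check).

1) 0.0ms=0b +529.412ms=3/2b
2) 529.412ms=3/2b +529.412ms=3/2b
3) 1058.824ms=3b +211.765ms=3/5b
4) 1270.588ms=18/5b +211.765ms=3/5b
5) 1482.353ms=21/5b +211.765ms=3/5b
6) 1694.118ms=24/5b +211.765ms=3/5b
7) 1905.882ms=27/5b +211.765ms=3/5b
Σ=6b of 6 (170bpm 6/8) — PASS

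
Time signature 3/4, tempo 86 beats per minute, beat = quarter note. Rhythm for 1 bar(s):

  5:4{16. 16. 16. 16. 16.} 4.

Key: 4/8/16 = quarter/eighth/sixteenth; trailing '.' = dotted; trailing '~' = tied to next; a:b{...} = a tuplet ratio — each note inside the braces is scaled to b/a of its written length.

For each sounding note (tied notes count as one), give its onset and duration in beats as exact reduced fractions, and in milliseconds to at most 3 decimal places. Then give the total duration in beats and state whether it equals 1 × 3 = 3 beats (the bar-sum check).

1) 0.0ms=0b +209.302ms=3/10b
2) 209.302ms=3/10b +209.302ms=3/10b
3) 418.605ms=3/5b +209.302ms=3/10b
4) 627.907ms=9/10b +209.302ms=3/10b
5) 837.209ms=6/5b +209.302ms=3/10b
6) 1046.512ms=3/2b +1046.512ms=3/2b
Σ=3b of 3 (86bpm 3/4) — PASS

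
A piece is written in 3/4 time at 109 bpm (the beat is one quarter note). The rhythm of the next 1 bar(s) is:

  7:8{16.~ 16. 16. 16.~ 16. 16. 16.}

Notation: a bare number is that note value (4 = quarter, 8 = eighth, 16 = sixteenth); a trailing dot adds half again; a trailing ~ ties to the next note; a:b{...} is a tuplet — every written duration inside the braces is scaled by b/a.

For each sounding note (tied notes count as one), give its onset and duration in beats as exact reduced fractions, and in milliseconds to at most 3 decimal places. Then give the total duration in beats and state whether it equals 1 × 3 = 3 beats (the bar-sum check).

1) 0.0ms=0b +471.822ms=6/7b
2) 471.822ms=6/7b +235.911ms=3/7b
3) 707.733ms=9/7b +471.822ms=6/7b
4) 1179.554ms=15/7b +235.911ms=3/7b
5) 1415.465ms=18/7b +235.911ms=3/7b
Σ=3b of 3 (109bpm 3/4) — PASS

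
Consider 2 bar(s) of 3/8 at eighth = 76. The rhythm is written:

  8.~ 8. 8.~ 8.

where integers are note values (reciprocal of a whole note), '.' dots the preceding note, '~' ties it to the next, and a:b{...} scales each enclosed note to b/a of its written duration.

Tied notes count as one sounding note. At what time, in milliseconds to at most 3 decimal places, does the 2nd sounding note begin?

note 2 onset = 3b = 2368.421ms

1. 0.0ms @ 0 + 2368.421ms (3)
2. 2368.421ms @ 3 + 2368.421ms (3)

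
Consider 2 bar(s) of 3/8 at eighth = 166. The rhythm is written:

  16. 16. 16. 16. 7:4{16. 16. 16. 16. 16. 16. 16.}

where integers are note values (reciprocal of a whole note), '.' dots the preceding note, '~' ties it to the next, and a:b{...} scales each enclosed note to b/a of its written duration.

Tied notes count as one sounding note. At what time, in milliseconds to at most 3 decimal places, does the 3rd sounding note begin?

note 3 onset = 3/2b = 542.169ms

1. 0.0ms @ 0 + 271.084ms (3/4)
2. 271.084ms @ 3/4 + 271.084ms (3/4)
3. 542.169ms @ 3/2 + 271.084ms (3/4)
4. 813.253ms @ 9/4 + 271.084ms (3/4)
5. 1084.337ms @ 3 + 154.905ms (3/7)
6. 1239.243ms @ 24/7 + 154.905ms (3/7)
7. 1394.148ms @ 27/7 + 154.905ms (3/7)
8. 1549.053ms @ 30/7 + 154.905ms (3/7)
9. 1703.959ms @ 33/7 + 154.905ms (3/7)
10. 1858.864ms @ 36/7 + 154.905ms (3/7)
11. 2013.769ms @ 39/7 + 154.905ms (3/7)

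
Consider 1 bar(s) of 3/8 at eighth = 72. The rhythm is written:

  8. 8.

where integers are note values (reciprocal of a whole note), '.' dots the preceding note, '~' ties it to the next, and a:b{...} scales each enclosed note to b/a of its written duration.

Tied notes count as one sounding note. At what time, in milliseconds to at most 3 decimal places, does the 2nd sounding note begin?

note 2 onset = 3/2b = 1250.0ms

1. 0.0ms @ 0 + 1250.0ms (3/2)
2. 1250.0ms @ 3/2 + 1250.0ms (3/2)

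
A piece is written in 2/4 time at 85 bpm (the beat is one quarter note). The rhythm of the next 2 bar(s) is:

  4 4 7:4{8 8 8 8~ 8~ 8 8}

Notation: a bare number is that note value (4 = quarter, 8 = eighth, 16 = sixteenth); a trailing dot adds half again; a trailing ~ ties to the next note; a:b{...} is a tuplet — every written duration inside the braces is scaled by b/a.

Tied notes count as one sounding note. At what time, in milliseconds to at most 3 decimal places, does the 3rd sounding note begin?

note 3 onset = 2b = 1411.765ms

1. 0.0ms @ 0 + 705.882ms (1)
2. 705.882ms @ 1 + 705.882ms (1)
3. 1411.765ms @ 2 + 201.681ms (2/7)
4. 1613.445ms @ 16/7 + 201.681ms (2/7)
5. 1815.126ms @ 18/7 + 201.681ms (2/7)
6. 2016.807ms @ 20/7 + 605.042ms (6/7)
7. 2621.849ms @ 26/7 + 201.681ms (2/7)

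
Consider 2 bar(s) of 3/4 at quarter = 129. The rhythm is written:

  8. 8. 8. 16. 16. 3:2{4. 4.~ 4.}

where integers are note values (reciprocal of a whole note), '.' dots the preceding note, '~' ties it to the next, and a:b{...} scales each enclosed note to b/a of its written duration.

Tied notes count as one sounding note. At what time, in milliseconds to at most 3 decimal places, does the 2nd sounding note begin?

1. 0.0ms @ 0 + 348.837ms (3/4)
2. 348.837ms @ 3/4 + 348.837ms (3/4)
3. 697.674ms @ 3/2 + 348.837ms (3/4)
4. 1046.512ms @ 9/4 + 174.419ms (3/8)
5. 1220.93ms @ 21/8 + 174.419ms (3/8)
6. 1395.349ms @ 3 + 465.116ms (1)
7. 1860.465ms @ 4 + 930.233ms (2)

note 2 onset = 3/4b = 348.837ms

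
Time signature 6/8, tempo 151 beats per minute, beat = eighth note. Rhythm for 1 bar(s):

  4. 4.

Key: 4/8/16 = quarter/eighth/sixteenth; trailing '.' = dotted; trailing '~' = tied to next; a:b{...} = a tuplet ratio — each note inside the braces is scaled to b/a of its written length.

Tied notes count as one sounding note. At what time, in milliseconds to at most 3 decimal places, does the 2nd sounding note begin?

note 2 onset = 3b = 1192.053ms

1. 0.0ms @ 0 + 1192.053ms (3)
2. 1192.053ms @ 3 + 1192.053ms (3)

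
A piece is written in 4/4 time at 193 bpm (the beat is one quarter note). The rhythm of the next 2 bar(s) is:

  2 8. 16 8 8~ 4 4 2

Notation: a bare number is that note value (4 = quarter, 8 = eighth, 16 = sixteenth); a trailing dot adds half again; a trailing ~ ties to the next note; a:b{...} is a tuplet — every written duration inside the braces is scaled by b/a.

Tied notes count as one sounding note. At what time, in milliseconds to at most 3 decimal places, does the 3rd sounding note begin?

1. 0.0ms @ 0 + 621.762ms (2)
2. 621.762ms @ 2 + 233.161ms (3/4)
3. 854.922ms @ 11/4 + 77.72ms (1/4)
4. 932.642ms @ 3 + 155.44ms (1/2)
5. 1088.083ms @ 7/2 + 466.321ms (3/2)
6. 1554.404ms @ 5 + 310.881ms (1)
7. 1865.285ms @ 6 + 621.762ms (2)

note 3 onset = 11/4b = 854.922ms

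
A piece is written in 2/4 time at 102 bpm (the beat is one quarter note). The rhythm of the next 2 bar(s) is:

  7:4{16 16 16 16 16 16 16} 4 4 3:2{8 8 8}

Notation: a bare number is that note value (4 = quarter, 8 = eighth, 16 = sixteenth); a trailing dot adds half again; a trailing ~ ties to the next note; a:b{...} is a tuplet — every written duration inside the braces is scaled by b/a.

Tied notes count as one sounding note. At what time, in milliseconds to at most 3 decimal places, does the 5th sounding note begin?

1. 0.0ms @ 0 + 84.034ms (1/7)
2. 84.034ms @ 1/7 + 84.034ms (1/7)
3. 168.067ms @ 2/7 + 84.034ms (1/7)
4. 252.101ms @ 3/7 + 84.034ms (1/7)
5. 336.134ms @ 4/7 + 84.034ms (1/7)
6. 420.168ms @ 5/7 + 84.034ms (1/7)
7. 504.202ms @ 6/7 + 84.034ms (1/7)
8. 588.235ms @ 1 + 588.235ms (1)
9. 1176.471ms @ 2 + 588.235ms (1)
10. 1764.706ms @ 3 + 196.078ms (1/3)
11. 1960.784ms @ 10/3 + 196.078ms (1/3)
12. 2156.863ms @ 11/3 + 196.078ms (1/3)

note 5 onset = 4/7b = 336.134ms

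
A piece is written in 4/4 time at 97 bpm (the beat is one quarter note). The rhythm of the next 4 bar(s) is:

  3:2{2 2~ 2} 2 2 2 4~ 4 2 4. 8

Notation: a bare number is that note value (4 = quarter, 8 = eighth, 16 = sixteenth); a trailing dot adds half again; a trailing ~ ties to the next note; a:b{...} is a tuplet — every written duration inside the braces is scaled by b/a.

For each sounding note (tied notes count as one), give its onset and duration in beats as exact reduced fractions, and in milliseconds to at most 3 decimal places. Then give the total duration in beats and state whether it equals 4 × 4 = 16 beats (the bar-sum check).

1) 0.0ms=0b +824.742ms=4/3b
2) 824.742ms=4/3b +1649.485ms=8/3b
3) 2474.227ms=4b +1237.113ms=2b
4) 3711.34ms=6b +1237.113ms=2b
5) 4948.454ms=8b +1237.113ms=2b
6) 6185.567ms=10b +1237.113ms=2b
7) 7422.68ms=12b +1237.113ms=2b
8) 8659.794ms=14b +927.835ms=3/2b
9) 9587.629ms=31/2b +309.278ms=1/2b
Σ=16b of 16 (97bpm 4/4) — PASS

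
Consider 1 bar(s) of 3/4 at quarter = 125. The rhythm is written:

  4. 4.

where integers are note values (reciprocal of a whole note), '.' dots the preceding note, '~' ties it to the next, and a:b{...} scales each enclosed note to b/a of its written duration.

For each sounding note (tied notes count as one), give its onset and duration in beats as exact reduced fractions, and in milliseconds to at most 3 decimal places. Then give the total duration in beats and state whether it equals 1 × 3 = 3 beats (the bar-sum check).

1) 0.0ms=0b +720.0ms=3/2b
2) 720.0ms=3/2b +720.0ms=3/2b
Σ=3b of 3 (125bpm 3/4) — PASS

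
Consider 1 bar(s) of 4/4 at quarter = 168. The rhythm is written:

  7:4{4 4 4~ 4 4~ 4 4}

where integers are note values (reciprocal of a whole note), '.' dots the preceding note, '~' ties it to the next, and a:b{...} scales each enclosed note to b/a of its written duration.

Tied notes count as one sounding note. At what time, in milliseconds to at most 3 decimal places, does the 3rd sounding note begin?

1. 0.0ms @ 0 + 204.082ms (4/7)
2. 204.082ms @ 4/7 + 204.082ms (4/7)
3. 408.163ms @ 8/7 + 408.163ms (8/7)
4. 816.327ms @ 16/7 + 408.163ms (8/7)
5. 1224.49ms @ 24/7 + 204.082ms (4/7)

note 3 onset = 8/7b = 408.163ms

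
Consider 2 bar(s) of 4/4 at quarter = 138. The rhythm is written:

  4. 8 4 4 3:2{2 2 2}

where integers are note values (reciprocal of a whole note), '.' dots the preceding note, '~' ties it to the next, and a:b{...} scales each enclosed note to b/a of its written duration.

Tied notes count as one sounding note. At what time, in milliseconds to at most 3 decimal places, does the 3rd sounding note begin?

note 3 onset = 2b = 869.565ms

1. 0.0ms @ 0 + 652.174ms (3/2)
2. 652.174ms @ 3/2 + 217.391ms (1/2)
3. 869.565ms @ 2 + 434.783ms (1)
4. 1304.348ms @ 3 + 434.783ms (1)
5. 1739.13ms @ 4 + 579.71ms (4/3)
6. 2318.841ms @ 16/3 + 579.71ms (4/3)
7. 2898.551ms @ 20/3 + 579.71ms (4/3)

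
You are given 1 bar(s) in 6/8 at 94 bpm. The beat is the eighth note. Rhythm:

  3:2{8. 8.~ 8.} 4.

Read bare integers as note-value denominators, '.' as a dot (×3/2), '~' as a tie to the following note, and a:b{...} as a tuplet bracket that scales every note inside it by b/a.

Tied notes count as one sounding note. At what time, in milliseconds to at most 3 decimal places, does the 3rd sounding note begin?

1. 0.0ms @ 0 + 638.298ms (1)
2. 638.298ms @ 1 + 1276.596ms (2)
3. 1914.894ms @ 3 + 1914.894ms (3)

note 3 onset = 3b = 1914.894ms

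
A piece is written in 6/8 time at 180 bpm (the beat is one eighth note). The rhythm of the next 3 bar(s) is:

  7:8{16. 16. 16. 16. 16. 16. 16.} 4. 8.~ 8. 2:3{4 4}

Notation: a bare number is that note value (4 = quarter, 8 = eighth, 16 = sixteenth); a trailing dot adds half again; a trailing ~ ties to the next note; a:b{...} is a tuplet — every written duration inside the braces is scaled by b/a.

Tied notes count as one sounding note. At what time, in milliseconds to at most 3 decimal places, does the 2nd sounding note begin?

1. 0.0ms @ 0 + 285.714ms (6/7)
2. 285.714ms @ 6/7 + 285.714ms (6/7)
3. 571.429ms @ 12/7 + 285.714ms (6/7)
4. 857.143ms @ 18/7 + 285.714ms (6/7)
5. 1142.857ms @ 24/7 + 285.714ms (6/7)
6. 1428.571ms @ 30/7 + 285.714ms (6/7)
7. 1714.286ms @ 36/7 + 285.714ms (6/7)
8. 2000.0ms @ 6 + 1000.0ms (3)
9. 3000.0ms @ 9 + 1000.0ms (3)
10. 4000.0ms @ 12 + 1000.0ms (3)
11. 5000.0ms @ 15 + 1000.0ms (3)

note 2 onset = 6/7b = 285.714ms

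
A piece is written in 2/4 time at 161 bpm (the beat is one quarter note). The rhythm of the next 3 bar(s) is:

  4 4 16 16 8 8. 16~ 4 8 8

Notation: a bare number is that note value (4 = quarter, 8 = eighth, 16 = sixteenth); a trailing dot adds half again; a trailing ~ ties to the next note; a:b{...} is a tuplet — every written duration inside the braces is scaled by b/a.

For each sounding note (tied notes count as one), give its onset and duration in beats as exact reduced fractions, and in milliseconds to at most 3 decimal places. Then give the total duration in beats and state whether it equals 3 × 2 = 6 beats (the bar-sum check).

1) 0.0ms=0b +372.671ms=1b
2) 372.671ms=1b +372.671ms=1b
3) 745.342ms=2b +93.168ms=1/4b
4) 838.509ms=9/4b +93.168ms=1/4b
5) 931.677ms=5/2b +186.335ms=1/2b
6) 1118.012ms=3b +279.503ms=3/4b
7) 1397.516ms=15/4b +465.839ms=5/4b
8) 1863.354ms=5b +186.335ms=1/2b
9) 2049.689ms=11/2b +186.335ms=1/2b
Σ=6b of 6 (161bpm 2/4) — PASS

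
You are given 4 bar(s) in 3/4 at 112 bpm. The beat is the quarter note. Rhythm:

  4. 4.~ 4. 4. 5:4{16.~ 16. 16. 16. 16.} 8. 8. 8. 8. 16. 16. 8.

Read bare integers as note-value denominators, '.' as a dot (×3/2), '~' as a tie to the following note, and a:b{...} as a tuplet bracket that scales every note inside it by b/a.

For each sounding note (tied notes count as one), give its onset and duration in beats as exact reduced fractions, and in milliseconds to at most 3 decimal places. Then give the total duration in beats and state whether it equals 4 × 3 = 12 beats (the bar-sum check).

1) 0.0ms=0b +803.571ms=3/2b
2) 803.571ms=3/2b +1607.143ms=3b
3) 2410.714ms=9/2b +803.571ms=3/2b
4) 3214.286ms=6b +321.429ms=3/5b
5) 3535.714ms=33/5b +160.714ms=3/10b
6) 3696.429ms=69/10b +160.714ms=3/10b
7) 3857.143ms=36/5b +160.714ms=3/10b
8) 4017.857ms=15/2b +401.786ms=3/4b
9) 4419.643ms=33/4b +401.786ms=3/4b
10) 4821.429ms=9b +401.786ms=3/4b
11) 5223.214ms=39/4b +401.786ms=3/4b
12) 5625.0ms=21/2b +200.893ms=3/8b
13) 5825.893ms=87/8b +200.893ms=3/8b
14) 6026.786ms=45/4b +401.786ms=3/4b
Σ=12b of 12 (112bpm 3/4) — PASS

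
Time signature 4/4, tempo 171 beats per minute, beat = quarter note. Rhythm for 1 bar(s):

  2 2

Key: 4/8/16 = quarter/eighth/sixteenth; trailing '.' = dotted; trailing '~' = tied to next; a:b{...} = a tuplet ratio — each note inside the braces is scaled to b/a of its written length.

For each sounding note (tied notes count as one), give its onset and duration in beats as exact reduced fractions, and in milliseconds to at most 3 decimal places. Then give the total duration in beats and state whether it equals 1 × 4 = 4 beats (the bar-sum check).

1) 0.0ms=0b +701.754ms=2b
2) 701.754ms=2b +701.754ms=2b
Σ=4b of 4 (171bpm 4/4) — PASS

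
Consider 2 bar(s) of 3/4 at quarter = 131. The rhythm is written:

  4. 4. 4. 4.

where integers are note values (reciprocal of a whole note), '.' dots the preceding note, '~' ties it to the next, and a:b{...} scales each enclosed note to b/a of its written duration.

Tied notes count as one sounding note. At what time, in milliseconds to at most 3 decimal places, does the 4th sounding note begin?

note 4 onset = 9/2b = 2061.069ms

1. 0.0ms @ 0 + 687.023ms (3/2)
2. 687.023ms @ 3/2 + 687.023ms (3/2)
3. 1374.046ms @ 3 + 687.023ms (3/2)
4. 2061.069ms @ 9/2 + 687.023ms (3/2)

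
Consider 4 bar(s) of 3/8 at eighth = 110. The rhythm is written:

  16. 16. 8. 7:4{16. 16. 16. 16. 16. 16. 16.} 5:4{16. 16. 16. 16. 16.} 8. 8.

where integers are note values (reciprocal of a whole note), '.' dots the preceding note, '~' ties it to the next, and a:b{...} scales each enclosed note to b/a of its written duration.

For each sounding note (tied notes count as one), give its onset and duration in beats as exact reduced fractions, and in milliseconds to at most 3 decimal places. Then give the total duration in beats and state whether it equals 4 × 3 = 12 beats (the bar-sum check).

1) 0.0ms=0b +409.091ms=3/4b
2) 409.091ms=3/4b +409.091ms=3/4b
3) 818.182ms=3/2b +818.182ms=3/2b
4) 1636.364ms=3b +233.766ms=3/7b
5) 1870.13ms=24/7b +233.766ms=3/7b
6) 2103.896ms=27/7b +233.766ms=3/7b
7) 2337.662ms=30/7b +233.766ms=3/7b
8) 2571.429ms=33/7b +233.766ms=3/7b
9) 2805.195ms=36/7b +233.766ms=3/7b
10) 3038.961ms=39/7b +233.766ms=3/7b
11) 3272.727ms=6b +327.273ms=3/5b
12) 3600.0ms=33/5b +327.273ms=3/5b
13) 3927.273ms=36/5b +327.273ms=3/5b
14) 4254.545ms=39/5b +327.273ms=3/5b
15) 4581.818ms=42/5b +327.273ms=3/5b
16) 4909.091ms=9b +818.182ms=3/2b
17) 5727.273ms=21/2b +818.182ms=3/2b
Σ=12b of 12 (110bpm 3/8) — PASS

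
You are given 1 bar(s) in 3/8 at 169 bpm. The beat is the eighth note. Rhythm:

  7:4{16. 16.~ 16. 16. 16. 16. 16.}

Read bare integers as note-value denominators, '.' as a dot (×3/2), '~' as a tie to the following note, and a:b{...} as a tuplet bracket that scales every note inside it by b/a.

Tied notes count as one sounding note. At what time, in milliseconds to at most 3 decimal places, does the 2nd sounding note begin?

note 2 onset = 3/7b = 152.156ms

1. 0.0ms @ 0 + 152.156ms (3/7)
2. 152.156ms @ 3/7 + 304.311ms (6/7)
3. 456.467ms @ 9/7 + 152.156ms (3/7)
4. 608.622ms @ 12/7 + 152.156ms (3/7)
5. 760.778ms @ 15/7 + 152.156ms (3/7)
6. 912.933ms @ 18/7 + 152.156ms (3/7)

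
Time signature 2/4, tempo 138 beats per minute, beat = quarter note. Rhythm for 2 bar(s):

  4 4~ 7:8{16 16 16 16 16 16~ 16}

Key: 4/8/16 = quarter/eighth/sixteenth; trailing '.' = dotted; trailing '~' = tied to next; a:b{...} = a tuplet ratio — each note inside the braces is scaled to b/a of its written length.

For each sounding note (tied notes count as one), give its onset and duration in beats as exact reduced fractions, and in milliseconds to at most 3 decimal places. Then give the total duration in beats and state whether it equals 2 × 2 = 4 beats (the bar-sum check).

1) 0.0ms=0b +434.783ms=1b
2) 434.783ms=1b +559.006ms=9/7b
3) 993.789ms=16/7b +124.224ms=2/7b
4) 1118.012ms=18/7b +124.224ms=2/7b
5) 1242.236ms=20/7b +124.224ms=2/7b
6) 1366.46ms=22/7b +124.224ms=2/7b
7) 1490.683ms=24/7b +248.447ms=4/7b
Σ=4b of 4 (138bpm 2/4) — PASS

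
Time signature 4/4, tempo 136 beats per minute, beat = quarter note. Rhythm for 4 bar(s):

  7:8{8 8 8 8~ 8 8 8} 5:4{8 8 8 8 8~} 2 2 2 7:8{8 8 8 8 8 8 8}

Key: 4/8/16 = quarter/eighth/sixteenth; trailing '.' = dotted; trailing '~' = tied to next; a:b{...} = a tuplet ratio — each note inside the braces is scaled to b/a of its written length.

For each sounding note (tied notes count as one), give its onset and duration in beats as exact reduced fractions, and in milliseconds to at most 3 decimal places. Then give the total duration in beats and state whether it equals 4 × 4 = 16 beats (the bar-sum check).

1) 0.0ms=0b +252.101ms=4/7b
2) 252.101ms=4/7b +252.101ms=4/7b
3) 504.202ms=8/7b +252.101ms=4/7b
4) 756.303ms=12/7b +504.202ms=8/7b
5) 1260.504ms=20/7b +252.101ms=4/7b
6) 1512.605ms=24/7b +252.101ms=4/7b
7) 1764.706ms=4b +176.471ms=2/5b
8) 1941.176ms=22/5b +176.471ms=2/5b
9) 2117.647ms=24/5b +176.471ms=2/5b
10) 2294.118ms=26/5b +176.471ms=2/5b
11) 2470.588ms=28/5b +1058.824ms=12/5b
12) 3529.412ms=8b +882.353ms=2b
13) 4411.765ms=10b +882.353ms=2b
14) 5294.118ms=12b +252.101ms=4/7b
15) 5546.218ms=88/7b +252.101ms=4/7b
16) 5798.319ms=92/7b +252.101ms=4/7b
17) 6050.42ms=96/7b +252.101ms=4/7b
18) 6302.521ms=100/7b +252.101ms=4/7b
19) 6554.622ms=104/7b +252.101ms=4/7b
20) 6806.723ms=108/7b +252.101ms=4/7b
Σ=16b of 16 (136bpm 4/4) — PASS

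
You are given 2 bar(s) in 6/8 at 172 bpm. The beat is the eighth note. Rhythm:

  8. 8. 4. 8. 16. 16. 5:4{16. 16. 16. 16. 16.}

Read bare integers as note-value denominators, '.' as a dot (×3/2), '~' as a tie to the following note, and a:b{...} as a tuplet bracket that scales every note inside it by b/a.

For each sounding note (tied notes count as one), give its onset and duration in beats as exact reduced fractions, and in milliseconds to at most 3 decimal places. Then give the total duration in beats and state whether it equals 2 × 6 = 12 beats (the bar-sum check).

1) 0.0ms=0b +523.256ms=3/2b
2) 523.256ms=3/2b +523.256ms=3/2b
3) 1046.512ms=3b +1046.512ms=3b
4) 2093.023ms=6b +523.256ms=3/2b
5) 2616.279ms=15/2b +261.628ms=3/4b
6) 2877.907ms=33/4b +261.628ms=3/4b
7) 3139.535ms=9b +209.302ms=3/5b
8) 3348.837ms=48/5b +209.302ms=3/5b
9) 3558.14ms=51/5b +209.302ms=3/5b
10) 3767.442ms=54/5b +209.302ms=3/5b
11) 3976.744ms=57/5b +209.302ms=3/5b
Σ=12b of 12 (172bpm 6/8) — PASS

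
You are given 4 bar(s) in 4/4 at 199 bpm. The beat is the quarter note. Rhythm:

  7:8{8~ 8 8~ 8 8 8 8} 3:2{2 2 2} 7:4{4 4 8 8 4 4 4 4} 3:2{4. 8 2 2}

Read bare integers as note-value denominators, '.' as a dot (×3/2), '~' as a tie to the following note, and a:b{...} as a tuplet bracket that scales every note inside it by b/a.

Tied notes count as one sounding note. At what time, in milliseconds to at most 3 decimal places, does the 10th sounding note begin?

1. 0.0ms @ 0 + 344.58ms (8/7)
2. 344.58ms @ 8/7 + 344.58ms (8/7)
3. 689.16ms @ 16/7 + 172.29ms (4/7)
4. 861.45ms @ 20/7 + 172.29ms (4/7)
5. 1033.74ms @ 24/7 + 172.29ms (4/7)
6. 1206.03ms @ 4 + 402.01ms (4/3)
7. 1608.04ms @ 16/3 + 402.01ms (4/3)
8. 2010.05ms @ 20/3 + 402.01ms (4/3)
9. 2412.06ms @ 8 + 172.29ms (4/7)
10. 2584.35ms @ 60/7 + 172.29ms (4/7)
11. 2756.64ms @ 64/7 + 86.145ms (2/7)
12. 2842.785ms @ 66/7 + 86.145ms (2/7)
13. 2928.93ms @ 68/7 + 172.29ms (4/7)
14. 3101.22ms @ 72/7 + 172.29ms (4/7)
15. 3273.51ms @ 76/7 + 172.29ms (4/7)
16. 3445.8ms @ 80/7 + 172.29ms (4/7)
17. 3618.09ms @ 12 + 301.508ms (1)
18. 3919.598ms @ 13 + 100.503ms (1/3)
19. 4020.101ms @ 40/3 + 402.01ms (4/3)
20. 4422.111ms @ 44/3 + 402.01ms (4/3)

note 10 onset = 60/7b = 2584.35ms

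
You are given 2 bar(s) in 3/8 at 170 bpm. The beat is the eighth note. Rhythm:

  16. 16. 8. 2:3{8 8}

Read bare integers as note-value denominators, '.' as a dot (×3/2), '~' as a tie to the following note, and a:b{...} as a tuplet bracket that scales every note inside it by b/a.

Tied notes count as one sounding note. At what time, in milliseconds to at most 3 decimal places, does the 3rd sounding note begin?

1. 0.0ms @ 0 + 264.706ms (3/4)
2. 264.706ms @ 3/4 + 264.706ms (3/4)
3. 529.412ms @ 3/2 + 529.412ms (3/2)
4. 1058.824ms @ 3 + 529.412ms (3/2)
5. 1588.235ms @ 9/2 + 529.412ms (3/2)

note 3 onset = 3/2b = 529.412ms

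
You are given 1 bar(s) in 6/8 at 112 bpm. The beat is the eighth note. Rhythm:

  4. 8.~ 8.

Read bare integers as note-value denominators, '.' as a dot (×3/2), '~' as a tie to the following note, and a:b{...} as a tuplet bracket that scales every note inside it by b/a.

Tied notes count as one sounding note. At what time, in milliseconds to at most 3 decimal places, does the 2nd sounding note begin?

1. 0.0ms @ 0 + 1607.143ms (3)
2. 1607.143ms @ 3 + 1607.143ms (3)

note 2 onset = 3b = 1607.143ms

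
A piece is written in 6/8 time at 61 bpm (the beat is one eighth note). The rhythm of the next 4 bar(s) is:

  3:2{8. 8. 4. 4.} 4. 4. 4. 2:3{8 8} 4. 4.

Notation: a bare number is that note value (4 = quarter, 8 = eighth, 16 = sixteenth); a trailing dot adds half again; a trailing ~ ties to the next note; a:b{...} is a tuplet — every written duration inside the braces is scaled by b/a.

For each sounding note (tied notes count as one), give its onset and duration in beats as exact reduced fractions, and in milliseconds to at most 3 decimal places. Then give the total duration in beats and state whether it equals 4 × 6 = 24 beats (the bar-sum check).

1) 0.0ms=0b +983.607ms=1b
2) 983.607ms=1b +983.607ms=1b
3) 1967.213ms=2b +1967.213ms=2b
4) 3934.426ms=4b +1967.213ms=2b
5) 5901.639ms=6b +2950.82ms=3b
6) 8852.459ms=9b +2950.82ms=3b
7) 11803.279ms=12b +2950.82ms=3b
8) 14754.098ms=15b +1475.41ms=3/2b
9) 16229.508ms=33/2b +1475.41ms=3/2b
10) 17704.918ms=18b +2950.82ms=3b
11) 20655.738ms=21b +2950.82ms=3b
Σ=24b of 24 (61bpm 6/8) — PASS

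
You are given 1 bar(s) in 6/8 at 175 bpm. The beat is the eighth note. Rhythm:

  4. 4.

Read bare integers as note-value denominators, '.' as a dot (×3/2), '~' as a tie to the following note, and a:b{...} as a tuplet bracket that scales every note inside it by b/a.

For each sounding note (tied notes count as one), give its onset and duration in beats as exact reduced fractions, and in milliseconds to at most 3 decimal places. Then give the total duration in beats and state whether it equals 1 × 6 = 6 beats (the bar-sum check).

1) 0.0ms=0b +1028.571ms=3b
2) 1028.571ms=3b +1028.571ms=3b
Σ=6b of 6 (175bpm 6/8) — PASS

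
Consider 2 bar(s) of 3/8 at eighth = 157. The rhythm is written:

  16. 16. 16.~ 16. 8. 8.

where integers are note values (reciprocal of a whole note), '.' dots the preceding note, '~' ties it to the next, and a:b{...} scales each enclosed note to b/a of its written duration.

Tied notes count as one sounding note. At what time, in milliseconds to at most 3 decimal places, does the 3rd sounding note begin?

1. 0.0ms @ 0 + 286.624ms (3/4)
2. 286.624ms @ 3/4 + 286.624ms (3/4)
3. 573.248ms @ 3/2 + 573.248ms (3/2)
4. 1146.497ms @ 3 + 573.248ms (3/2)
5. 1719.745ms @ 9/2 + 573.248ms (3/2)

note 3 onset = 3/2b = 573.248ms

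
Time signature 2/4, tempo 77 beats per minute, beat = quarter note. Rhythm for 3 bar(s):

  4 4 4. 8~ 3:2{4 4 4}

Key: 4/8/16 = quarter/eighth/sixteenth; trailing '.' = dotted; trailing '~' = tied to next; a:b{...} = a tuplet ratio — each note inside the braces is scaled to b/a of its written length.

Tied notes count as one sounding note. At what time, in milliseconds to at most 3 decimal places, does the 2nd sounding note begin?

1. 0.0ms @ 0 + 779.221ms (1)
2. 779.221ms @ 1 + 779.221ms (1)
3. 1558.442ms @ 2 + 1168.831ms (3/2)
4. 2727.273ms @ 7/2 + 909.091ms (7/6)
5. 3636.364ms @ 14/3 + 519.481ms (2/3)
6. 4155.844ms @ 16/3 + 519.481ms (2/3)

note 2 onset = 1b = 779.221ms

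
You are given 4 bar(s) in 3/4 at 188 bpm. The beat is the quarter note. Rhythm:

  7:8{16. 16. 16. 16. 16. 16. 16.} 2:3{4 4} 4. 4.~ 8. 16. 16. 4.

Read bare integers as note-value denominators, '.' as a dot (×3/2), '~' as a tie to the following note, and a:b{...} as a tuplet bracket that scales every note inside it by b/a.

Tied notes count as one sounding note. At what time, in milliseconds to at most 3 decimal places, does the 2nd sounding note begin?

1. 0.0ms @ 0 + 136.778ms (3/7)
2. 136.778ms @ 3/7 + 136.778ms (3/7)
3. 273.556ms @ 6/7 + 136.778ms (3/7)
4. 410.334ms @ 9/7 + 136.778ms (3/7)
5. 547.112ms @ 12/7 + 136.778ms (3/7)
6. 683.891ms @ 15/7 + 136.778ms (3/7)
7. 820.669ms @ 18/7 + 136.778ms (3/7)
8. 957.447ms @ 3 + 478.723ms (3/2)
9. 1436.17ms @ 9/2 + 478.723ms (3/2)
10. 1914.894ms @ 6 + 478.723ms (3/2)
11. 2393.617ms @ 15/2 + 718.085ms (9/4)
12. 3111.702ms @ 39/4 + 119.681ms (3/8)
13. 3231.383ms @ 81/8 + 119.681ms (3/8)
14. 3351.064ms @ 21/2 + 478.723ms (3/2)

note 2 onset = 3/7b = 136.778ms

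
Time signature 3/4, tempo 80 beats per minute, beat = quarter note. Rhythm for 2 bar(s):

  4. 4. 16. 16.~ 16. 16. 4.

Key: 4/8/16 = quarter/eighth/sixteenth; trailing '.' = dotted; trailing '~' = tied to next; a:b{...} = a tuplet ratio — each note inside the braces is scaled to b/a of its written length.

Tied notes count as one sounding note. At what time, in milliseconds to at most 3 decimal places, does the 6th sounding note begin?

1. 0.0ms @ 0 + 1125.0ms (3/2)
2. 1125.0ms @ 3/2 + 1125.0ms (3/2)
3. 2250.0ms @ 3 + 281.25ms (3/8)
4. 2531.25ms @ 27/8 + 562.5ms (3/4)
5. 3093.75ms @ 33/8 + 281.25ms (3/8)
6. 3375.0ms @ 9/2 + 1125.0ms (3/2)

note 6 onset = 9/2b = 3375.0ms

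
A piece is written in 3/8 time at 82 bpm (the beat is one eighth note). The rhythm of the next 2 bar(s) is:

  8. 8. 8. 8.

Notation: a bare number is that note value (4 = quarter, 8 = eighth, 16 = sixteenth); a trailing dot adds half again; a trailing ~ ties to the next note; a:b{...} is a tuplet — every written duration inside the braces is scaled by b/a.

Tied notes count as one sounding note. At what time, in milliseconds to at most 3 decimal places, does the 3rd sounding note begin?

1. 0.0ms @ 0 + 1097.561ms (3/2)
2. 1097.561ms @ 3/2 + 1097.561ms (3/2)
3. 2195.122ms @ 3 + 1097.561ms (3/2)
4. 3292.683ms @ 9/2 + 1097.561ms (3/2)

note 3 onset = 3b = 2195.122ms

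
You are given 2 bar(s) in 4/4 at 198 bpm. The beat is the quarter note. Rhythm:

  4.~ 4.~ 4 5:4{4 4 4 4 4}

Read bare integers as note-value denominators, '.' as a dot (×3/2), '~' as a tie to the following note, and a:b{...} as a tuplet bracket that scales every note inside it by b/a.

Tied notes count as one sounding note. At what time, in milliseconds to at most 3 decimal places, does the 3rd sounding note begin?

1. 0.0ms @ 0 + 1212.121ms (4)
2. 1212.121ms @ 4 + 242.424ms (4/5)
3. 1454.545ms @ 24/5 + 242.424ms (4/5)
4. 1696.97ms @ 28/5 + 242.424ms (4/5)
5. 1939.394ms @ 32/5 + 242.424ms (4/5)
6. 2181.818ms @ 36/5 + 242.424ms (4/5)

note 3 onset = 24/5b = 1454.545ms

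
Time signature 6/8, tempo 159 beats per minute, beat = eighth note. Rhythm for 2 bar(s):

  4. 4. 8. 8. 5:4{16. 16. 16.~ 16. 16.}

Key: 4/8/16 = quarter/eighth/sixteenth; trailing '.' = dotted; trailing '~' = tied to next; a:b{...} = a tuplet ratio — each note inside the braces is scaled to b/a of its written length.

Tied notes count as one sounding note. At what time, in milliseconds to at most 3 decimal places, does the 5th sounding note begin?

note 5 onset = 9b = 3396.226ms

1. 0.0ms @ 0 + 1132.075ms (3)
2. 1132.075ms @ 3 + 1132.075ms (3)
3. 2264.151ms @ 6 + 566.038ms (3/2)
4. 2830.189ms @ 15/2 + 566.038ms (3/2)
5. 3396.226ms @ 9 + 226.415ms (3/5)
6. 3622.642ms @ 48/5 + 226.415ms (3/5)
7. 3849.057ms @ 51/5 + 452.83ms (6/5)
8. 4301.887ms @ 57/5 + 226.415ms (3/5)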